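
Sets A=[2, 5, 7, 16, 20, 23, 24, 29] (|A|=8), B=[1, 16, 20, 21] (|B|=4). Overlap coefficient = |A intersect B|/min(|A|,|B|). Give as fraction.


A intersect B = [16, 20]
|A intersect B| = 2
min(|A|, |B|) = min(8, 4) = 4
Overlap = 2 / 4 = 1/2

1/2


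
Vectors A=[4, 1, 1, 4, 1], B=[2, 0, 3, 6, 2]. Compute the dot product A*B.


Dot product = sum of element-wise products
A[0]*B[0] = 4*2 = 8
A[1]*B[1] = 1*0 = 0
A[2]*B[2] = 1*3 = 3
A[3]*B[3] = 4*6 = 24
A[4]*B[4] = 1*2 = 2
Sum = 8 + 0 + 3 + 24 + 2 = 37

37


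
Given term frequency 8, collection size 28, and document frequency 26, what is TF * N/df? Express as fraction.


TF * (N/df)
= 8 * (28/26)
= 8 * 14/13
= 112/13

112/13


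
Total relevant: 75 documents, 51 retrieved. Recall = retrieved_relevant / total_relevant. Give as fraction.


Recall = retrieved_relevant / total_relevant
= 51 / 75
= 51 / (51 + 24)
= 17/25

17/25


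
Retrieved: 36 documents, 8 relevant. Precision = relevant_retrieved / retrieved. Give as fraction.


Precision = relevant_retrieved / total_retrieved
= 8 / 36
= 8 / (8 + 28)
= 2/9

2/9


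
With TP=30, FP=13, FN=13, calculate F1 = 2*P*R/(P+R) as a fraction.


F1 = 2 * P * R / (P + R)
P = TP/(TP+FP) = 30/43 = 30/43
R = TP/(TP+FN) = 30/43 = 30/43
2 * P * R = 2 * 30/43 * 30/43 = 1800/1849
P + R = 30/43 + 30/43 = 60/43
F1 = 1800/1849 / 60/43 = 30/43

30/43


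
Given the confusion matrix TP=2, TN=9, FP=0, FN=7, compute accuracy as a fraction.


Accuracy = (TP + TN) / (TP + TN + FP + FN)
TP + TN = 2 + 9 = 11
Total = 2 + 9 + 0 + 7 = 18
Accuracy = 11 / 18 = 11/18

11/18


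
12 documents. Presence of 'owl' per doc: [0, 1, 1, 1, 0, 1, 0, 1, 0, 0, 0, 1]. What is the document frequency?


Checking each document for 'owl':
Doc 1: absent
Doc 2: present
Doc 3: present
Doc 4: present
Doc 5: absent
Doc 6: present
Doc 7: absent
Doc 8: present
Doc 9: absent
Doc 10: absent
Doc 11: absent
Doc 12: present
df = sum of presences = 0 + 1 + 1 + 1 + 0 + 1 + 0 + 1 + 0 + 0 + 0 + 1 = 6

6


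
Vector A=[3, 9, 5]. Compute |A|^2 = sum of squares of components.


|A|^2 = sum of squared components
A[0]^2 = 3^2 = 9
A[1]^2 = 9^2 = 81
A[2]^2 = 5^2 = 25
Sum = 9 + 81 + 25 = 115

115


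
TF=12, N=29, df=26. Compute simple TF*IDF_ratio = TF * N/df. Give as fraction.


TF * (N/df)
= 12 * (29/26)
= 12 * 29/26
= 174/13

174/13


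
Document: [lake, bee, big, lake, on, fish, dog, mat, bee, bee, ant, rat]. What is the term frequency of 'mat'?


Document has 12 words
Scanning for 'mat':
Found at positions: [7]
Count = 1

1


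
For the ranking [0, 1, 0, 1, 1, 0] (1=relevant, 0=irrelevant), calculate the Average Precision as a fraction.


Computing P@k for each relevant position:
Position 1: not relevant
Position 2: relevant, P@2 = 1/2 = 1/2
Position 3: not relevant
Position 4: relevant, P@4 = 2/4 = 1/2
Position 5: relevant, P@5 = 3/5 = 3/5
Position 6: not relevant
Sum of P@k = 1/2 + 1/2 + 3/5 = 8/5
AP = 8/5 / 3 = 8/15

8/15


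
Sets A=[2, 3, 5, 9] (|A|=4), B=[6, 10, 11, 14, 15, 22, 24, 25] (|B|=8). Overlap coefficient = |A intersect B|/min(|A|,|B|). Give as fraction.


A intersect B = []
|A intersect B| = 0
min(|A|, |B|) = min(4, 8) = 4
Overlap = 0 / 4 = 0

0


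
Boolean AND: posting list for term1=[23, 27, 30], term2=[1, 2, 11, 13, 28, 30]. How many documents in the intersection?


Boolean AND: find intersection of posting lists
term1 docs: [23, 27, 30]
term2 docs: [1, 2, 11, 13, 28, 30]
Intersection: [30]
|intersection| = 1

1


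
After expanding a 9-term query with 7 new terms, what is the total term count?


Original terms: 9
Expansion terms: 7
Total = 9 + 7 = 16

16


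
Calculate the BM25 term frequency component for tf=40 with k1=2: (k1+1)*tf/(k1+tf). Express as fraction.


BM25 TF component = (k1+1)*tf / (k1+tf)
k1 = 2, tf = 40
Numerator = (2+1)*40 = 120
Denominator = 2 + 40 = 42
= 120/42 = 20/7

20/7


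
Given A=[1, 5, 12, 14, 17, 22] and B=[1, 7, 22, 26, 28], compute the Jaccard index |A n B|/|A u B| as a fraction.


A intersect B = [1, 22]
|A intersect B| = 2
A union B = [1, 5, 7, 12, 14, 17, 22, 26, 28]
|A union B| = 9
Jaccard = 2/9 = 2/9

2/9


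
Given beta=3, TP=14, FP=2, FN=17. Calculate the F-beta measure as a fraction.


P = TP/(TP+FP) = 14/16 = 7/8
R = TP/(TP+FN) = 14/31 = 14/31
beta^2 = 3^2 = 9
(1 + beta^2) = 10
Numerator = (1+beta^2)*P*R = 245/62
Denominator = beta^2*P + R = 63/8 + 14/31 = 2065/248
F_beta = 28/59

28/59


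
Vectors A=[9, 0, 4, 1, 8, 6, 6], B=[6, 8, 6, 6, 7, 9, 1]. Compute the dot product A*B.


Dot product = sum of element-wise products
A[0]*B[0] = 9*6 = 54
A[1]*B[1] = 0*8 = 0
A[2]*B[2] = 4*6 = 24
A[3]*B[3] = 1*6 = 6
A[4]*B[4] = 8*7 = 56
A[5]*B[5] = 6*9 = 54
A[6]*B[6] = 6*1 = 6
Sum = 54 + 0 + 24 + 6 + 56 + 54 + 6 = 200

200


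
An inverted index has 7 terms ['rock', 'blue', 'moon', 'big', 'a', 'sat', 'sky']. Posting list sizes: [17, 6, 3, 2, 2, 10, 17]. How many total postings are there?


Summing posting list sizes:
'rock': 17 postings
'blue': 6 postings
'moon': 3 postings
'big': 2 postings
'a': 2 postings
'sat': 10 postings
'sky': 17 postings
Total = 17 + 6 + 3 + 2 + 2 + 10 + 17 = 57

57


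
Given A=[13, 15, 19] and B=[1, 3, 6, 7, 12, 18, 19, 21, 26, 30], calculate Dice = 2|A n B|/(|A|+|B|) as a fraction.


A intersect B = [19]
|A intersect B| = 1
|A| = 3, |B| = 10
Dice = 2*1 / (3+10)
= 2 / 13 = 2/13

2/13


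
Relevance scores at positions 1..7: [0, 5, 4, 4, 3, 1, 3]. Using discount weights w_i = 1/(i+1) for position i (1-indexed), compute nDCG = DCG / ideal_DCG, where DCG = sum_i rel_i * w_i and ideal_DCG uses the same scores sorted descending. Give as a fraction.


Position discount weights w_i = 1/(i+1) for i=1..7:
Weights = [1/2, 1/3, 1/4, 1/5, 1/6, 1/7, 1/8]
Actual relevance: [0, 5, 4, 4, 3, 1, 3]
DCG = 0/2 + 5/3 + 4/4 + 4/5 + 3/6 + 1/7 + 3/8 = 3767/840
Ideal relevance (sorted desc): [5, 4, 4, 3, 3, 1, 0]
Ideal DCG = 5/2 + 4/3 + 4/4 + 3/5 + 3/6 + 1/7 + 0/8 = 638/105
nDCG = DCG / ideal_DCG = 3767/840 / 638/105 = 3767/5104

3767/5104


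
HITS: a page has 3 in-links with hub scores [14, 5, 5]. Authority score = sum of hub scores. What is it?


Authority = sum of hub scores of in-linkers
In-link 1: hub score = 14
In-link 2: hub score = 5
In-link 3: hub score = 5
Authority = 14 + 5 + 5 = 24

24


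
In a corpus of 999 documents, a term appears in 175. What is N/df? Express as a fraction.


IDF ratio = N / df
= 999 / 175
= 999/175

999/175


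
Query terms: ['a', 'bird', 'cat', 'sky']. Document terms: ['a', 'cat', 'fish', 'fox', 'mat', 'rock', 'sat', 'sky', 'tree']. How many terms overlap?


Query terms: ['a', 'bird', 'cat', 'sky']
Document terms: ['a', 'cat', 'fish', 'fox', 'mat', 'rock', 'sat', 'sky', 'tree']
Common terms: ['a', 'cat', 'sky']
Overlap count = 3

3


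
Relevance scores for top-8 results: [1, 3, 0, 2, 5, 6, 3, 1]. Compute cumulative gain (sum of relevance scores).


Cumulative Gain = sum of relevance scores
Position 1: rel=1, running sum=1
Position 2: rel=3, running sum=4
Position 3: rel=0, running sum=4
Position 4: rel=2, running sum=6
Position 5: rel=5, running sum=11
Position 6: rel=6, running sum=17
Position 7: rel=3, running sum=20
Position 8: rel=1, running sum=21
CG = 21

21


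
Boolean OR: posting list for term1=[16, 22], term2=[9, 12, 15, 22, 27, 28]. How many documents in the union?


Boolean OR: find union of posting lists
term1 docs: [16, 22]
term2 docs: [9, 12, 15, 22, 27, 28]
Union: [9, 12, 15, 16, 22, 27, 28]
|union| = 7

7


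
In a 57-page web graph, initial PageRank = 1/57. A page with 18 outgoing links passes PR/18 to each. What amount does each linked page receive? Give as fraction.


Initial PR = 1/57 = 1/57
Outlinks = 18
Contribution per link = PR / outlinks
= 1/57 / 18
= 1/1026

1/1026


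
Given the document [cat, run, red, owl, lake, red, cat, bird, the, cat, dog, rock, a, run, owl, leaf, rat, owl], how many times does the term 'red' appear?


Document has 18 words
Scanning for 'red':
Found at positions: [2, 5]
Count = 2

2


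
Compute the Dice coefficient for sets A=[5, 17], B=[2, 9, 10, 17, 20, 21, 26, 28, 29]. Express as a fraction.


A intersect B = [17]
|A intersect B| = 1
|A| = 2, |B| = 9
Dice = 2*1 / (2+9)
= 2 / 11 = 2/11

2/11


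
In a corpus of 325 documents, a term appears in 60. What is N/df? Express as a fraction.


IDF ratio = N / df
= 325 / 60
= 65/12

65/12


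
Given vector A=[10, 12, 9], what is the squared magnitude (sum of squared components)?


|A|^2 = sum of squared components
A[0]^2 = 10^2 = 100
A[1]^2 = 12^2 = 144
A[2]^2 = 9^2 = 81
Sum = 100 + 144 + 81 = 325

325


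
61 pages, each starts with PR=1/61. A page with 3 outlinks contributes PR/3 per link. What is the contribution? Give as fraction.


Initial PR = 1/61 = 1/61
Outlinks = 3
Contribution per link = PR / outlinks
= 1/61 / 3
= 1/183

1/183


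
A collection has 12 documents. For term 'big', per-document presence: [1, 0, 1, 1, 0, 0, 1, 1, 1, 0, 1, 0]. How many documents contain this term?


Checking each document for 'big':
Doc 1: present
Doc 2: absent
Doc 3: present
Doc 4: present
Doc 5: absent
Doc 6: absent
Doc 7: present
Doc 8: present
Doc 9: present
Doc 10: absent
Doc 11: present
Doc 12: absent
df = sum of presences = 1 + 0 + 1 + 1 + 0 + 0 + 1 + 1 + 1 + 0 + 1 + 0 = 7

7


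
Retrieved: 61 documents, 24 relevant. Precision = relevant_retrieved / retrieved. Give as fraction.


Precision = relevant_retrieved / total_retrieved
= 24 / 61
= 24 / (24 + 37)
= 24/61

24/61


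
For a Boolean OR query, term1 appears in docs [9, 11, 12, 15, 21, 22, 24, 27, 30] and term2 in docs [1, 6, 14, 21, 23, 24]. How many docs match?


Boolean OR: find union of posting lists
term1 docs: [9, 11, 12, 15, 21, 22, 24, 27, 30]
term2 docs: [1, 6, 14, 21, 23, 24]
Union: [1, 6, 9, 11, 12, 14, 15, 21, 22, 23, 24, 27, 30]
|union| = 13

13


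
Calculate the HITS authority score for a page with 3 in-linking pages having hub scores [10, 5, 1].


Authority = sum of hub scores of in-linkers
In-link 1: hub score = 10
In-link 2: hub score = 5
In-link 3: hub score = 1
Authority = 10 + 5 + 1 = 16

16


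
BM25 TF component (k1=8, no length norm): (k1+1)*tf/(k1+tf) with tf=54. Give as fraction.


BM25 TF component = (k1+1)*tf / (k1+tf)
k1 = 8, tf = 54
Numerator = (8+1)*54 = 486
Denominator = 8 + 54 = 62
= 486/62 = 243/31

243/31


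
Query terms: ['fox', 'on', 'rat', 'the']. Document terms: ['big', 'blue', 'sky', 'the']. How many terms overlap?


Query terms: ['fox', 'on', 'rat', 'the']
Document terms: ['big', 'blue', 'sky', 'the']
Common terms: ['the']
Overlap count = 1

1


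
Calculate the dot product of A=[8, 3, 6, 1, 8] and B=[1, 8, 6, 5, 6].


Dot product = sum of element-wise products
A[0]*B[0] = 8*1 = 8
A[1]*B[1] = 3*8 = 24
A[2]*B[2] = 6*6 = 36
A[3]*B[3] = 1*5 = 5
A[4]*B[4] = 8*6 = 48
Sum = 8 + 24 + 36 + 5 + 48 = 121

121


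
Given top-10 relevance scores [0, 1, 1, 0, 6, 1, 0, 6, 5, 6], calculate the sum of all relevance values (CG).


Cumulative Gain = sum of relevance scores
Position 1: rel=0, running sum=0
Position 2: rel=1, running sum=1
Position 3: rel=1, running sum=2
Position 4: rel=0, running sum=2
Position 5: rel=6, running sum=8
Position 6: rel=1, running sum=9
Position 7: rel=0, running sum=9
Position 8: rel=6, running sum=15
Position 9: rel=5, running sum=20
Position 10: rel=6, running sum=26
CG = 26

26


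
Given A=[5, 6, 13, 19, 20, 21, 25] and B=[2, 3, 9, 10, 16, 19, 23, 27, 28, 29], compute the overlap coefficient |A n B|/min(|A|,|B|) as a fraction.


A intersect B = [19]
|A intersect B| = 1
min(|A|, |B|) = min(7, 10) = 7
Overlap = 1 / 7 = 1/7

1/7


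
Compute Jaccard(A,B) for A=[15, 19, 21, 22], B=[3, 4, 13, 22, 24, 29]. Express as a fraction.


A intersect B = [22]
|A intersect B| = 1
A union B = [3, 4, 13, 15, 19, 21, 22, 24, 29]
|A union B| = 9
Jaccard = 1/9 = 1/9

1/9


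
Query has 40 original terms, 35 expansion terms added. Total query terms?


Original terms: 40
Expansion terms: 35
Total = 40 + 35 = 75

75


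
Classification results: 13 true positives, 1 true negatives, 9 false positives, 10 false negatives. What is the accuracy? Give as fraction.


Accuracy = (TP + TN) / (TP + TN + FP + FN)
TP + TN = 13 + 1 = 14
Total = 13 + 1 + 9 + 10 = 33
Accuracy = 14 / 33 = 14/33

14/33


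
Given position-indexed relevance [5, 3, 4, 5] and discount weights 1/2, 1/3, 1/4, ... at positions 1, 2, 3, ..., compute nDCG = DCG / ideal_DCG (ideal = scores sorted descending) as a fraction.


Position discount weights w_i = 1/(i+1) for i=1..4:
Weights = [1/2, 1/3, 1/4, 1/5]
Actual relevance: [5, 3, 4, 5]
DCG = 5/2 + 3/3 + 4/4 + 5/5 = 11/2
Ideal relevance (sorted desc): [5, 5, 4, 3]
Ideal DCG = 5/2 + 5/3 + 4/4 + 3/5 = 173/30
nDCG = DCG / ideal_DCG = 11/2 / 173/30 = 165/173

165/173


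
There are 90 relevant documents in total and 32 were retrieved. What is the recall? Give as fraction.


Recall = retrieved_relevant / total_relevant
= 32 / 90
= 32 / (32 + 58)
= 16/45

16/45


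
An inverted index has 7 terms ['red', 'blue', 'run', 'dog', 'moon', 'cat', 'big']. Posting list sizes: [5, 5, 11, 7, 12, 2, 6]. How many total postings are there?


Summing posting list sizes:
'red': 5 postings
'blue': 5 postings
'run': 11 postings
'dog': 7 postings
'moon': 12 postings
'cat': 2 postings
'big': 6 postings
Total = 5 + 5 + 11 + 7 + 12 + 2 + 6 = 48

48


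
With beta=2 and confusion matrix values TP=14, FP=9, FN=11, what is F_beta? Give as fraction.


P = TP/(TP+FP) = 14/23 = 14/23
R = TP/(TP+FN) = 14/25 = 14/25
beta^2 = 2^2 = 4
(1 + beta^2) = 5
Numerator = (1+beta^2)*P*R = 196/115
Denominator = beta^2*P + R = 56/23 + 14/25 = 1722/575
F_beta = 70/123

70/123


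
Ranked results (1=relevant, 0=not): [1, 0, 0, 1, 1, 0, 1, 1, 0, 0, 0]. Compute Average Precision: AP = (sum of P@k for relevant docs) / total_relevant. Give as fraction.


Computing P@k for each relevant position:
Position 1: relevant, P@1 = 1/1 = 1
Position 2: not relevant
Position 3: not relevant
Position 4: relevant, P@4 = 2/4 = 1/2
Position 5: relevant, P@5 = 3/5 = 3/5
Position 6: not relevant
Position 7: relevant, P@7 = 4/7 = 4/7
Position 8: relevant, P@8 = 5/8 = 5/8
Position 9: not relevant
Position 10: not relevant
Position 11: not relevant
Sum of P@k = 1 + 1/2 + 3/5 + 4/7 + 5/8 = 923/280
AP = 923/280 / 5 = 923/1400

923/1400


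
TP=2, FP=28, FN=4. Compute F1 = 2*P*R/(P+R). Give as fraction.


F1 = 2 * P * R / (P + R)
P = TP/(TP+FP) = 2/30 = 1/15
R = TP/(TP+FN) = 2/6 = 1/3
2 * P * R = 2 * 1/15 * 1/3 = 2/45
P + R = 1/15 + 1/3 = 2/5
F1 = 2/45 / 2/5 = 1/9

1/9


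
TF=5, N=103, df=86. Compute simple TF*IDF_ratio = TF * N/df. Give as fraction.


TF * (N/df)
= 5 * (103/86)
= 5 * 103/86
= 515/86

515/86


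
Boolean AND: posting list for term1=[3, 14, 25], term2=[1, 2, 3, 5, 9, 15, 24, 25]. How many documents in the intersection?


Boolean AND: find intersection of posting lists
term1 docs: [3, 14, 25]
term2 docs: [1, 2, 3, 5, 9, 15, 24, 25]
Intersection: [3, 25]
|intersection| = 2

2


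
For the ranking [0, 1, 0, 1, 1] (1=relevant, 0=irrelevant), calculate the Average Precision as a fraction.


Computing P@k for each relevant position:
Position 1: not relevant
Position 2: relevant, P@2 = 1/2 = 1/2
Position 3: not relevant
Position 4: relevant, P@4 = 2/4 = 1/2
Position 5: relevant, P@5 = 3/5 = 3/5
Sum of P@k = 1/2 + 1/2 + 3/5 = 8/5
AP = 8/5 / 3 = 8/15

8/15


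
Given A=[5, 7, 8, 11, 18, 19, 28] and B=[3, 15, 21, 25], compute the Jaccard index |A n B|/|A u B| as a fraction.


A intersect B = []
|A intersect B| = 0
A union B = [3, 5, 7, 8, 11, 15, 18, 19, 21, 25, 28]
|A union B| = 11
Jaccard = 0/11 = 0

0


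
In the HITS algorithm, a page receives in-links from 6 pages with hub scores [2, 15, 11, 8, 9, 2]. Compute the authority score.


Authority = sum of hub scores of in-linkers
In-link 1: hub score = 2
In-link 2: hub score = 15
In-link 3: hub score = 11
In-link 4: hub score = 8
In-link 5: hub score = 9
In-link 6: hub score = 2
Authority = 2 + 15 + 11 + 8 + 9 + 2 = 47

47


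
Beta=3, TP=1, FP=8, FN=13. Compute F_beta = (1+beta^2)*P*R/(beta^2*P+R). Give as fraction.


P = TP/(TP+FP) = 1/9 = 1/9
R = TP/(TP+FN) = 1/14 = 1/14
beta^2 = 3^2 = 9
(1 + beta^2) = 10
Numerator = (1+beta^2)*P*R = 5/63
Denominator = beta^2*P + R = 1 + 1/14 = 15/14
F_beta = 2/27

2/27


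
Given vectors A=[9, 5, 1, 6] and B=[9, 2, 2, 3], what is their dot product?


Dot product = sum of element-wise products
A[0]*B[0] = 9*9 = 81
A[1]*B[1] = 5*2 = 10
A[2]*B[2] = 1*2 = 2
A[3]*B[3] = 6*3 = 18
Sum = 81 + 10 + 2 + 18 = 111

111


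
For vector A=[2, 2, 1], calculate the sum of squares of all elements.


|A|^2 = sum of squared components
A[0]^2 = 2^2 = 4
A[1]^2 = 2^2 = 4
A[2]^2 = 1^2 = 1
Sum = 4 + 4 + 1 = 9

9


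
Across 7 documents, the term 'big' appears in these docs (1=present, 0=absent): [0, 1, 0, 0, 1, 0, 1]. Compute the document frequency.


Checking each document for 'big':
Doc 1: absent
Doc 2: present
Doc 3: absent
Doc 4: absent
Doc 5: present
Doc 6: absent
Doc 7: present
df = sum of presences = 0 + 1 + 0 + 0 + 1 + 0 + 1 = 3

3


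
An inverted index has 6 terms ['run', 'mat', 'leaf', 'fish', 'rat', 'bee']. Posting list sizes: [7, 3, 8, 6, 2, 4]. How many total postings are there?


Summing posting list sizes:
'run': 7 postings
'mat': 3 postings
'leaf': 8 postings
'fish': 6 postings
'rat': 2 postings
'bee': 4 postings
Total = 7 + 3 + 8 + 6 + 2 + 4 = 30

30


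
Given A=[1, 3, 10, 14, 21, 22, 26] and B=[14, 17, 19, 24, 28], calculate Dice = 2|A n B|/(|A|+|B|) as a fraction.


A intersect B = [14]
|A intersect B| = 1
|A| = 7, |B| = 5
Dice = 2*1 / (7+5)
= 2 / 12 = 1/6

1/6


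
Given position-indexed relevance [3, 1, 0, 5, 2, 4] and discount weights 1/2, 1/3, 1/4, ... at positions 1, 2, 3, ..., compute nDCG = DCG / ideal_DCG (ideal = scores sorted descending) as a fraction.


Position discount weights w_i = 1/(i+1) for i=1..6:
Weights = [1/2, 1/3, 1/4, 1/5, 1/6, 1/7]
Actual relevance: [3, 1, 0, 5, 2, 4]
DCG = 3/2 + 1/3 + 0/4 + 5/5 + 2/6 + 4/7 = 157/42
Ideal relevance (sorted desc): [5, 4, 3, 2, 1, 0]
Ideal DCG = 5/2 + 4/3 + 3/4 + 2/5 + 1/6 + 0/7 = 103/20
nDCG = DCG / ideal_DCG = 157/42 / 103/20 = 1570/2163

1570/2163


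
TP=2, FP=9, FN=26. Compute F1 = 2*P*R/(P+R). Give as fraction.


F1 = 2 * P * R / (P + R)
P = TP/(TP+FP) = 2/11 = 2/11
R = TP/(TP+FN) = 2/28 = 1/14
2 * P * R = 2 * 2/11 * 1/14 = 2/77
P + R = 2/11 + 1/14 = 39/154
F1 = 2/77 / 39/154 = 4/39

4/39


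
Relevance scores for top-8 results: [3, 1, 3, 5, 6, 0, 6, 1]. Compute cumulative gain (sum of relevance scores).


Cumulative Gain = sum of relevance scores
Position 1: rel=3, running sum=3
Position 2: rel=1, running sum=4
Position 3: rel=3, running sum=7
Position 4: rel=5, running sum=12
Position 5: rel=6, running sum=18
Position 6: rel=0, running sum=18
Position 7: rel=6, running sum=24
Position 8: rel=1, running sum=25
CG = 25

25


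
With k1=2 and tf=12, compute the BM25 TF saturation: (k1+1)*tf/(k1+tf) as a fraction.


BM25 TF component = (k1+1)*tf / (k1+tf)
k1 = 2, tf = 12
Numerator = (2+1)*12 = 36
Denominator = 2 + 12 = 14
= 36/14 = 18/7

18/7


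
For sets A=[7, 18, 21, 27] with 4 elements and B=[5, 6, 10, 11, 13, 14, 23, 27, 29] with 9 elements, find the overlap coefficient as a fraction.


A intersect B = [27]
|A intersect B| = 1
min(|A|, |B|) = min(4, 9) = 4
Overlap = 1 / 4 = 1/4

1/4


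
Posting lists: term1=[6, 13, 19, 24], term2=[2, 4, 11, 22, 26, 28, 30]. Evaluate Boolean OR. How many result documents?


Boolean OR: find union of posting lists
term1 docs: [6, 13, 19, 24]
term2 docs: [2, 4, 11, 22, 26, 28, 30]
Union: [2, 4, 6, 11, 13, 19, 22, 24, 26, 28, 30]
|union| = 11

11


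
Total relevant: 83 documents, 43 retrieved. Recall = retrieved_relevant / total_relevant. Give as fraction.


Recall = retrieved_relevant / total_relevant
= 43 / 83
= 43 / (43 + 40)
= 43/83

43/83


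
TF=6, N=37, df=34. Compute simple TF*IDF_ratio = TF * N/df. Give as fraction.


TF * (N/df)
= 6 * (37/34)
= 6 * 37/34
= 111/17

111/17


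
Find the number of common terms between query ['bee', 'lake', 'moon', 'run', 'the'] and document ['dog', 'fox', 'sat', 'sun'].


Query terms: ['bee', 'lake', 'moon', 'run', 'the']
Document terms: ['dog', 'fox', 'sat', 'sun']
Common terms: []
Overlap count = 0

0


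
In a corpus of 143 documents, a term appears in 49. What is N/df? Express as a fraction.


IDF ratio = N / df
= 143 / 49
= 143/49

143/49


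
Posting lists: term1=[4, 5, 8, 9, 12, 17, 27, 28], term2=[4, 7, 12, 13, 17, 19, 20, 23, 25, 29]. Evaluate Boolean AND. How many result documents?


Boolean AND: find intersection of posting lists
term1 docs: [4, 5, 8, 9, 12, 17, 27, 28]
term2 docs: [4, 7, 12, 13, 17, 19, 20, 23, 25, 29]
Intersection: [4, 12, 17]
|intersection| = 3

3


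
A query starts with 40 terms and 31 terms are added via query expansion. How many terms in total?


Original terms: 40
Expansion terms: 31
Total = 40 + 31 = 71

71


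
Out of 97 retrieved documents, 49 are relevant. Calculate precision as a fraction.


Precision = relevant_retrieved / total_retrieved
= 49 / 97
= 49 / (49 + 48)
= 49/97

49/97


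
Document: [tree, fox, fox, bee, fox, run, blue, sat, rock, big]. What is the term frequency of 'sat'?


Document has 10 words
Scanning for 'sat':
Found at positions: [7]
Count = 1

1


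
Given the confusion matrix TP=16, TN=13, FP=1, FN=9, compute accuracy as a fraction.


Accuracy = (TP + TN) / (TP + TN + FP + FN)
TP + TN = 16 + 13 = 29
Total = 16 + 13 + 1 + 9 = 39
Accuracy = 29 / 39 = 29/39

29/39


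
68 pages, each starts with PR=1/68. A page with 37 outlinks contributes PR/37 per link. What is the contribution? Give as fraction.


Initial PR = 1/68 = 1/68
Outlinks = 37
Contribution per link = PR / outlinks
= 1/68 / 37
= 1/2516

1/2516


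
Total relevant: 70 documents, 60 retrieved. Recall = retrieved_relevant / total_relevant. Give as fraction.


Recall = retrieved_relevant / total_relevant
= 60 / 70
= 60 / (60 + 10)
= 6/7

6/7


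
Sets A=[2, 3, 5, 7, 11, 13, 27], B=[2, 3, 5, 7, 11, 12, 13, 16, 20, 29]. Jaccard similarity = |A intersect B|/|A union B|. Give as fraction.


A intersect B = [2, 3, 5, 7, 11, 13]
|A intersect B| = 6
A union B = [2, 3, 5, 7, 11, 12, 13, 16, 20, 27, 29]
|A union B| = 11
Jaccard = 6/11 = 6/11

6/11


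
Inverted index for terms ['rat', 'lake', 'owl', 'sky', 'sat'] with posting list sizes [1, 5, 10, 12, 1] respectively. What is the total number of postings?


Summing posting list sizes:
'rat': 1 postings
'lake': 5 postings
'owl': 10 postings
'sky': 12 postings
'sat': 1 postings
Total = 1 + 5 + 10 + 12 + 1 = 29

29


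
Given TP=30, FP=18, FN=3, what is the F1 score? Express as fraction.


F1 = 2 * P * R / (P + R)
P = TP/(TP+FP) = 30/48 = 5/8
R = TP/(TP+FN) = 30/33 = 10/11
2 * P * R = 2 * 5/8 * 10/11 = 25/22
P + R = 5/8 + 10/11 = 135/88
F1 = 25/22 / 135/88 = 20/27

20/27


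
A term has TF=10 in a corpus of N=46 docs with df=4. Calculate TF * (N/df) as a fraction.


TF * (N/df)
= 10 * (46/4)
= 10 * 23/2
= 115

115


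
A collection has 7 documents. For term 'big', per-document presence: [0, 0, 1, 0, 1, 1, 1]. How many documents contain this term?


Checking each document for 'big':
Doc 1: absent
Doc 2: absent
Doc 3: present
Doc 4: absent
Doc 5: present
Doc 6: present
Doc 7: present
df = sum of presences = 0 + 0 + 1 + 0 + 1 + 1 + 1 = 4

4


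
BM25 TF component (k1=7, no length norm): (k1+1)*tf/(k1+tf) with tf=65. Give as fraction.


BM25 TF component = (k1+1)*tf / (k1+tf)
k1 = 7, tf = 65
Numerator = (7+1)*65 = 520
Denominator = 7 + 65 = 72
= 520/72 = 65/9

65/9


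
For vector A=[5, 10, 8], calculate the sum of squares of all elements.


|A|^2 = sum of squared components
A[0]^2 = 5^2 = 25
A[1]^2 = 10^2 = 100
A[2]^2 = 8^2 = 64
Sum = 25 + 100 + 64 = 189

189


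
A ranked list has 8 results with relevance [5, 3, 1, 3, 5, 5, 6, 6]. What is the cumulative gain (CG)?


Cumulative Gain = sum of relevance scores
Position 1: rel=5, running sum=5
Position 2: rel=3, running sum=8
Position 3: rel=1, running sum=9
Position 4: rel=3, running sum=12
Position 5: rel=5, running sum=17
Position 6: rel=5, running sum=22
Position 7: rel=6, running sum=28
Position 8: rel=6, running sum=34
CG = 34

34


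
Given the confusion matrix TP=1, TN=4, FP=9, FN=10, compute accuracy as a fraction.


Accuracy = (TP + TN) / (TP + TN + FP + FN)
TP + TN = 1 + 4 = 5
Total = 1 + 4 + 9 + 10 = 24
Accuracy = 5 / 24 = 5/24

5/24


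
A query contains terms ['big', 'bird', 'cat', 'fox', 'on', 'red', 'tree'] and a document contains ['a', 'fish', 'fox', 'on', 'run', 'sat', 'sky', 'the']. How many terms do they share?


Query terms: ['big', 'bird', 'cat', 'fox', 'on', 'red', 'tree']
Document terms: ['a', 'fish', 'fox', 'on', 'run', 'sat', 'sky', 'the']
Common terms: ['fox', 'on']
Overlap count = 2

2


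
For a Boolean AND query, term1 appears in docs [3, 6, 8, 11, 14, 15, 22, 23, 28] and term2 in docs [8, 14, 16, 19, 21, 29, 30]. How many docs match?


Boolean AND: find intersection of posting lists
term1 docs: [3, 6, 8, 11, 14, 15, 22, 23, 28]
term2 docs: [8, 14, 16, 19, 21, 29, 30]
Intersection: [8, 14]
|intersection| = 2

2


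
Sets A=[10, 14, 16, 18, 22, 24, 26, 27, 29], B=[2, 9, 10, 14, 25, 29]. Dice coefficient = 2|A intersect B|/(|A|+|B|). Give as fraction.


A intersect B = [10, 14, 29]
|A intersect B| = 3
|A| = 9, |B| = 6
Dice = 2*3 / (9+6)
= 6 / 15 = 2/5

2/5


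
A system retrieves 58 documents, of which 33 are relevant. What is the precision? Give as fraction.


Precision = relevant_retrieved / total_retrieved
= 33 / 58
= 33 / (33 + 25)
= 33/58

33/58


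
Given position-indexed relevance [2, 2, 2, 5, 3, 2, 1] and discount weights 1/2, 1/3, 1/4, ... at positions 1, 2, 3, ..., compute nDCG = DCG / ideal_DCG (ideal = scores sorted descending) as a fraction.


Position discount weights w_i = 1/(i+1) for i=1..7:
Weights = [1/2, 1/3, 1/4, 1/5, 1/6, 1/7, 1/8]
Actual relevance: [2, 2, 2, 5, 3, 2, 1]
DCG = 2/2 + 2/3 + 2/4 + 5/5 + 3/6 + 2/7 + 1/8 = 685/168
Ideal relevance (sorted desc): [5, 3, 2, 2, 2, 2, 1]
Ideal DCG = 5/2 + 3/3 + 2/4 + 2/5 + 2/6 + 2/7 + 1/8 = 4321/840
nDCG = DCG / ideal_DCG = 685/168 / 4321/840 = 3425/4321

3425/4321


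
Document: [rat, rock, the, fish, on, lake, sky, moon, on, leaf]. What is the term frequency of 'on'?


Document has 10 words
Scanning for 'on':
Found at positions: [4, 8]
Count = 2

2


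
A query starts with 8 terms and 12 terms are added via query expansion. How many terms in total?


Original terms: 8
Expansion terms: 12
Total = 8 + 12 = 20

20


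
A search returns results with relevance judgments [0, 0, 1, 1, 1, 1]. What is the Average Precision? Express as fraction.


Computing P@k for each relevant position:
Position 1: not relevant
Position 2: not relevant
Position 3: relevant, P@3 = 1/3 = 1/3
Position 4: relevant, P@4 = 2/4 = 1/2
Position 5: relevant, P@5 = 3/5 = 3/5
Position 6: relevant, P@6 = 4/6 = 2/3
Sum of P@k = 1/3 + 1/2 + 3/5 + 2/3 = 21/10
AP = 21/10 / 4 = 21/40

21/40


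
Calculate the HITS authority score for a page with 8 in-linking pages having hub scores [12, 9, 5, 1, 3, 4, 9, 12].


Authority = sum of hub scores of in-linkers
In-link 1: hub score = 12
In-link 2: hub score = 9
In-link 3: hub score = 5
In-link 4: hub score = 1
In-link 5: hub score = 3
In-link 6: hub score = 4
In-link 7: hub score = 9
In-link 8: hub score = 12
Authority = 12 + 9 + 5 + 1 + 3 + 4 + 9 + 12 = 55

55


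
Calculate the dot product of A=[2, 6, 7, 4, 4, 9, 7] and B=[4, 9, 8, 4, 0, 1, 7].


Dot product = sum of element-wise products
A[0]*B[0] = 2*4 = 8
A[1]*B[1] = 6*9 = 54
A[2]*B[2] = 7*8 = 56
A[3]*B[3] = 4*4 = 16
A[4]*B[4] = 4*0 = 0
A[5]*B[5] = 9*1 = 9
A[6]*B[6] = 7*7 = 49
Sum = 8 + 54 + 56 + 16 + 0 + 9 + 49 = 192

192


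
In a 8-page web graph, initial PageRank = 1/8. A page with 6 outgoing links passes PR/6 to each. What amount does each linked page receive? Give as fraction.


Initial PR = 1/8 = 1/8
Outlinks = 6
Contribution per link = PR / outlinks
= 1/8 / 6
= 1/48

1/48


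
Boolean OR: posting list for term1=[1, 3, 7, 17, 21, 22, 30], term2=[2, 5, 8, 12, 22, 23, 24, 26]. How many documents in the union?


Boolean OR: find union of posting lists
term1 docs: [1, 3, 7, 17, 21, 22, 30]
term2 docs: [2, 5, 8, 12, 22, 23, 24, 26]
Union: [1, 2, 3, 5, 7, 8, 12, 17, 21, 22, 23, 24, 26, 30]
|union| = 14

14


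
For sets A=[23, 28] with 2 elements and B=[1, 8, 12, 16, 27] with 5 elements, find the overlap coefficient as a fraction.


A intersect B = []
|A intersect B| = 0
min(|A|, |B|) = min(2, 5) = 2
Overlap = 0 / 2 = 0

0


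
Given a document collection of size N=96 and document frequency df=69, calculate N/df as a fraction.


IDF ratio = N / df
= 96 / 69
= 32/23

32/23


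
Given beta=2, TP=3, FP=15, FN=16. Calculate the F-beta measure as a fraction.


P = TP/(TP+FP) = 3/18 = 1/6
R = TP/(TP+FN) = 3/19 = 3/19
beta^2 = 2^2 = 4
(1 + beta^2) = 5
Numerator = (1+beta^2)*P*R = 5/38
Denominator = beta^2*P + R = 2/3 + 3/19 = 47/57
F_beta = 15/94

15/94


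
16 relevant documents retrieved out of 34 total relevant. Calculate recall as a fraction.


Recall = retrieved_relevant / total_relevant
= 16 / 34
= 16 / (16 + 18)
= 8/17

8/17


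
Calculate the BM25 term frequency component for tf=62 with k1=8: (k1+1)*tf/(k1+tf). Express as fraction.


BM25 TF component = (k1+1)*tf / (k1+tf)
k1 = 8, tf = 62
Numerator = (8+1)*62 = 558
Denominator = 8 + 62 = 70
= 558/70 = 279/35

279/35


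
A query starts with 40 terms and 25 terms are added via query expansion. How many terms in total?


Original terms: 40
Expansion terms: 25
Total = 40 + 25 = 65

65


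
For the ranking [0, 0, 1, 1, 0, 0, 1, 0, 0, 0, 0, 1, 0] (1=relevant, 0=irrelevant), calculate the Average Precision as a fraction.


Computing P@k for each relevant position:
Position 1: not relevant
Position 2: not relevant
Position 3: relevant, P@3 = 1/3 = 1/3
Position 4: relevant, P@4 = 2/4 = 1/2
Position 5: not relevant
Position 6: not relevant
Position 7: relevant, P@7 = 3/7 = 3/7
Position 8: not relevant
Position 9: not relevant
Position 10: not relevant
Position 11: not relevant
Position 12: relevant, P@12 = 4/12 = 1/3
Position 13: not relevant
Sum of P@k = 1/3 + 1/2 + 3/7 + 1/3 = 67/42
AP = 67/42 / 4 = 67/168

67/168


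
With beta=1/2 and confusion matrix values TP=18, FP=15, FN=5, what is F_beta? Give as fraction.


P = TP/(TP+FP) = 18/33 = 6/11
R = TP/(TP+FN) = 18/23 = 18/23
beta^2 = 1/2^2 = 1/4
(1 + beta^2) = 5/4
Numerator = (1+beta^2)*P*R = 135/253
Denominator = beta^2*P + R = 3/22 + 18/23 = 465/506
F_beta = 18/31

18/31


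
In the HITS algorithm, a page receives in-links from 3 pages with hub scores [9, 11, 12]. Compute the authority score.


Authority = sum of hub scores of in-linkers
In-link 1: hub score = 9
In-link 2: hub score = 11
In-link 3: hub score = 12
Authority = 9 + 11 + 12 = 32

32


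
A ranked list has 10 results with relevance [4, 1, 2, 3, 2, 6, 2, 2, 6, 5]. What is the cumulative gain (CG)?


Cumulative Gain = sum of relevance scores
Position 1: rel=4, running sum=4
Position 2: rel=1, running sum=5
Position 3: rel=2, running sum=7
Position 4: rel=3, running sum=10
Position 5: rel=2, running sum=12
Position 6: rel=6, running sum=18
Position 7: rel=2, running sum=20
Position 8: rel=2, running sum=22
Position 9: rel=6, running sum=28
Position 10: rel=5, running sum=33
CG = 33

33


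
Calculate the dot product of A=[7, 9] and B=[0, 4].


Dot product = sum of element-wise products
A[0]*B[0] = 7*0 = 0
A[1]*B[1] = 9*4 = 36
Sum = 0 + 36 = 36

36


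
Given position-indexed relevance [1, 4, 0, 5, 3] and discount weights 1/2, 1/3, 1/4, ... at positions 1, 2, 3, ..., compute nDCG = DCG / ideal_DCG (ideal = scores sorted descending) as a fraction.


Position discount weights w_i = 1/(i+1) for i=1..5:
Weights = [1/2, 1/3, 1/4, 1/5, 1/6]
Actual relevance: [1, 4, 0, 5, 3]
DCG = 1/2 + 4/3 + 0/4 + 5/5 + 3/6 = 10/3
Ideal relevance (sorted desc): [5, 4, 3, 1, 0]
Ideal DCG = 5/2 + 4/3 + 3/4 + 1/5 + 0/6 = 287/60
nDCG = DCG / ideal_DCG = 10/3 / 287/60 = 200/287

200/287


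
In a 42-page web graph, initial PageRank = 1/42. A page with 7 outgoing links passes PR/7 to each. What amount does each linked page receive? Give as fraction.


Initial PR = 1/42 = 1/42
Outlinks = 7
Contribution per link = PR / outlinks
= 1/42 / 7
= 1/294

1/294


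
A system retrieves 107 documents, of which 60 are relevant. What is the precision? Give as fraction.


Precision = relevant_retrieved / total_retrieved
= 60 / 107
= 60 / (60 + 47)
= 60/107

60/107


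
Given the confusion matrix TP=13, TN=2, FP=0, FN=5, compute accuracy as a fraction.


Accuracy = (TP + TN) / (TP + TN + FP + FN)
TP + TN = 13 + 2 = 15
Total = 13 + 2 + 0 + 5 = 20
Accuracy = 15 / 20 = 3/4

3/4


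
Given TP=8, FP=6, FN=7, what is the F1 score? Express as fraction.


F1 = 2 * P * R / (P + R)
P = TP/(TP+FP) = 8/14 = 4/7
R = TP/(TP+FN) = 8/15 = 8/15
2 * P * R = 2 * 4/7 * 8/15 = 64/105
P + R = 4/7 + 8/15 = 116/105
F1 = 64/105 / 116/105 = 16/29

16/29


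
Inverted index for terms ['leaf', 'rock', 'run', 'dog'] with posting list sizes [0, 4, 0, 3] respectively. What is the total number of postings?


Summing posting list sizes:
'leaf': 0 postings
'rock': 4 postings
'run': 0 postings
'dog': 3 postings
Total = 0 + 4 + 0 + 3 = 7

7


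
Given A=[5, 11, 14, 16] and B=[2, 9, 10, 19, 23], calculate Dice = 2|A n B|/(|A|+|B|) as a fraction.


A intersect B = []
|A intersect B| = 0
|A| = 4, |B| = 5
Dice = 2*0 / (4+5)
= 0 / 9 = 0

0


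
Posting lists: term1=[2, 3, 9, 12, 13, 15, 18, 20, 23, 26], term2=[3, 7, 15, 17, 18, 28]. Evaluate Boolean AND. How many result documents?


Boolean AND: find intersection of posting lists
term1 docs: [2, 3, 9, 12, 13, 15, 18, 20, 23, 26]
term2 docs: [3, 7, 15, 17, 18, 28]
Intersection: [3, 15, 18]
|intersection| = 3

3


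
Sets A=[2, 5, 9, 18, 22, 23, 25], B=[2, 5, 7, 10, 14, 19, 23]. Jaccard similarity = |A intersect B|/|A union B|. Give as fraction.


A intersect B = [2, 5, 23]
|A intersect B| = 3
A union B = [2, 5, 7, 9, 10, 14, 18, 19, 22, 23, 25]
|A union B| = 11
Jaccard = 3/11 = 3/11

3/11


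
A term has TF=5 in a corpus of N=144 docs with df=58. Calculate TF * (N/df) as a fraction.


TF * (N/df)
= 5 * (144/58)
= 5 * 72/29
= 360/29

360/29


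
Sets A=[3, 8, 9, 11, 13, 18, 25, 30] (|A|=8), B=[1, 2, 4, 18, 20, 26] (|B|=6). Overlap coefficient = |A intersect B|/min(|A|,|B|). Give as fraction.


A intersect B = [18]
|A intersect B| = 1
min(|A|, |B|) = min(8, 6) = 6
Overlap = 1 / 6 = 1/6

1/6


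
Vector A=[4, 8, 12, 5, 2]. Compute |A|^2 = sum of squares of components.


|A|^2 = sum of squared components
A[0]^2 = 4^2 = 16
A[1]^2 = 8^2 = 64
A[2]^2 = 12^2 = 144
A[3]^2 = 5^2 = 25
A[4]^2 = 2^2 = 4
Sum = 16 + 64 + 144 + 25 + 4 = 253

253


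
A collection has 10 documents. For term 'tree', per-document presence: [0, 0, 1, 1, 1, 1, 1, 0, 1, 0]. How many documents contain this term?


Checking each document for 'tree':
Doc 1: absent
Doc 2: absent
Doc 3: present
Doc 4: present
Doc 5: present
Doc 6: present
Doc 7: present
Doc 8: absent
Doc 9: present
Doc 10: absent
df = sum of presences = 0 + 0 + 1 + 1 + 1 + 1 + 1 + 0 + 1 + 0 = 6

6


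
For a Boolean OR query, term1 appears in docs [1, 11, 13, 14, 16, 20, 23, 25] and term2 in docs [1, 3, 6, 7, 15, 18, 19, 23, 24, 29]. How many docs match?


Boolean OR: find union of posting lists
term1 docs: [1, 11, 13, 14, 16, 20, 23, 25]
term2 docs: [1, 3, 6, 7, 15, 18, 19, 23, 24, 29]
Union: [1, 3, 6, 7, 11, 13, 14, 15, 16, 18, 19, 20, 23, 24, 25, 29]
|union| = 16

16


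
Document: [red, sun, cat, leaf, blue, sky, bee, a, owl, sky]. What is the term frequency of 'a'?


Document has 10 words
Scanning for 'a':
Found at positions: [7]
Count = 1

1


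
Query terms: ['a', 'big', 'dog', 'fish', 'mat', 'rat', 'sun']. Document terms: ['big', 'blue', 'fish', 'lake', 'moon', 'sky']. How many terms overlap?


Query terms: ['a', 'big', 'dog', 'fish', 'mat', 'rat', 'sun']
Document terms: ['big', 'blue', 'fish', 'lake', 'moon', 'sky']
Common terms: ['big', 'fish']
Overlap count = 2

2


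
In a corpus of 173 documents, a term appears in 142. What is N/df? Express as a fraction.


IDF ratio = N / df
= 173 / 142
= 173/142

173/142


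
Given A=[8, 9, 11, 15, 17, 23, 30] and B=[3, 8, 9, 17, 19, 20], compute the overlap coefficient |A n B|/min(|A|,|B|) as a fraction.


A intersect B = [8, 9, 17]
|A intersect B| = 3
min(|A|, |B|) = min(7, 6) = 6
Overlap = 3 / 6 = 1/2

1/2


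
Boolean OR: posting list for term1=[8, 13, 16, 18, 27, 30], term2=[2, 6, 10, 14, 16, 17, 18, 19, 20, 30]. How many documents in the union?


Boolean OR: find union of posting lists
term1 docs: [8, 13, 16, 18, 27, 30]
term2 docs: [2, 6, 10, 14, 16, 17, 18, 19, 20, 30]
Union: [2, 6, 8, 10, 13, 14, 16, 17, 18, 19, 20, 27, 30]
|union| = 13

13


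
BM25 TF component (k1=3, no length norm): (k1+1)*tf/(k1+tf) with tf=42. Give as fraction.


BM25 TF component = (k1+1)*tf / (k1+tf)
k1 = 3, tf = 42
Numerator = (3+1)*42 = 168
Denominator = 3 + 42 = 45
= 168/45 = 56/15

56/15


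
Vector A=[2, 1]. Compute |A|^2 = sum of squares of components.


|A|^2 = sum of squared components
A[0]^2 = 2^2 = 4
A[1]^2 = 1^2 = 1
Sum = 4 + 1 = 5

5


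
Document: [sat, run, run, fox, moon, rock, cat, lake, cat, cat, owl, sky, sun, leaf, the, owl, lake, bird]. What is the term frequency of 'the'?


Document has 18 words
Scanning for 'the':
Found at positions: [14]
Count = 1

1


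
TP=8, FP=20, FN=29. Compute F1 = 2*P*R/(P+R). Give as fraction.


F1 = 2 * P * R / (P + R)
P = TP/(TP+FP) = 8/28 = 2/7
R = TP/(TP+FN) = 8/37 = 8/37
2 * P * R = 2 * 2/7 * 8/37 = 32/259
P + R = 2/7 + 8/37 = 130/259
F1 = 32/259 / 130/259 = 16/65

16/65


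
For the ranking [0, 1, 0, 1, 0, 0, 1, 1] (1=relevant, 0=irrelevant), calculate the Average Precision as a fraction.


Computing P@k for each relevant position:
Position 1: not relevant
Position 2: relevant, P@2 = 1/2 = 1/2
Position 3: not relevant
Position 4: relevant, P@4 = 2/4 = 1/2
Position 5: not relevant
Position 6: not relevant
Position 7: relevant, P@7 = 3/7 = 3/7
Position 8: relevant, P@8 = 4/8 = 1/2
Sum of P@k = 1/2 + 1/2 + 3/7 + 1/2 = 27/14
AP = 27/14 / 4 = 27/56

27/56


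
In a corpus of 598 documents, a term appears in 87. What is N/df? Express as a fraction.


IDF ratio = N / df
= 598 / 87
= 598/87

598/87


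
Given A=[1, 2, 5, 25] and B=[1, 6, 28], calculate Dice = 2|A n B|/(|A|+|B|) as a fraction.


A intersect B = [1]
|A intersect B| = 1
|A| = 4, |B| = 3
Dice = 2*1 / (4+3)
= 2 / 7 = 2/7

2/7


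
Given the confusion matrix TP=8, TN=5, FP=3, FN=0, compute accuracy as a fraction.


Accuracy = (TP + TN) / (TP + TN + FP + FN)
TP + TN = 8 + 5 = 13
Total = 8 + 5 + 3 + 0 = 16
Accuracy = 13 / 16 = 13/16

13/16


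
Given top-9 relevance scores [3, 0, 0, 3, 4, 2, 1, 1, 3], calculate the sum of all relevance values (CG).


Cumulative Gain = sum of relevance scores
Position 1: rel=3, running sum=3
Position 2: rel=0, running sum=3
Position 3: rel=0, running sum=3
Position 4: rel=3, running sum=6
Position 5: rel=4, running sum=10
Position 6: rel=2, running sum=12
Position 7: rel=1, running sum=13
Position 8: rel=1, running sum=14
Position 9: rel=3, running sum=17
CG = 17

17


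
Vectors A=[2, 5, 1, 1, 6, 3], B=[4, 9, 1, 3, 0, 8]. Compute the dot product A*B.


Dot product = sum of element-wise products
A[0]*B[0] = 2*4 = 8
A[1]*B[1] = 5*9 = 45
A[2]*B[2] = 1*1 = 1
A[3]*B[3] = 1*3 = 3
A[4]*B[4] = 6*0 = 0
A[5]*B[5] = 3*8 = 24
Sum = 8 + 45 + 1 + 3 + 0 + 24 = 81

81


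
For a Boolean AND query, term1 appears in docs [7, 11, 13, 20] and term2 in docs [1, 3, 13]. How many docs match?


Boolean AND: find intersection of posting lists
term1 docs: [7, 11, 13, 20]
term2 docs: [1, 3, 13]
Intersection: [13]
|intersection| = 1

1
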